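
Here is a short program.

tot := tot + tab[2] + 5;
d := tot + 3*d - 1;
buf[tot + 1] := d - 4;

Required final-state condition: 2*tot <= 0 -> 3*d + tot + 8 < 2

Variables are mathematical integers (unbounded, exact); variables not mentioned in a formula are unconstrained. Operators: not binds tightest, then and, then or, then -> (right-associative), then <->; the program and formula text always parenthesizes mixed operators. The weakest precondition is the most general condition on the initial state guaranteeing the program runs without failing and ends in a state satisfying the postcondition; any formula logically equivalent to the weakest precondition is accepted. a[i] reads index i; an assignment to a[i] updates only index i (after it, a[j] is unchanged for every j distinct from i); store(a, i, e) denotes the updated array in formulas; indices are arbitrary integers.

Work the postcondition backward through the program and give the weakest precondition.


Working backward. After the program, the postcondition 2*tot <= 0 -> 3*d + tot + 8 < 2 must hold; in canonical form it is 2*tot <= 0 -> 3*d + tot < -6.
Before buf[tot + 1] := d - 4: 2*tot <= 0 -> 3*d + tot < -6
Before d := tot + 3*d - 1: 2*tot <= 0 -> 9*d + 4*tot < -3
Before tot := tot + tab[2] + 5: 2*tab[2] + 2*tot <= -10 -> 4*tab[2] + 9*d + 4*tot < -23
Answer: WP = 2*tab[2] + 2*tot <= -10 -> 4*tab[2] + 9*d + 4*tot < -23


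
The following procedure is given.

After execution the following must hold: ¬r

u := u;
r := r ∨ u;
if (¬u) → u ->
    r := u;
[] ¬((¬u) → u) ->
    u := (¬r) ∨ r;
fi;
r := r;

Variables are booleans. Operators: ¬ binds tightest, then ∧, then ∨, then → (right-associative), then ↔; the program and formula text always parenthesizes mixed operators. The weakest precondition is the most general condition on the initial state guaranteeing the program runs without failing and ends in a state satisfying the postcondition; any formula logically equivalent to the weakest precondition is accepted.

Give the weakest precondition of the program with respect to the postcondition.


Working backward. After the program, ¬r must hold.
Before r := r: ¬r
Then branch requires ¬u; else branch requires ¬r.
Before the if: (((¬u) → u) → (¬u)) ∧ ((¬((¬u) → u)) → (¬r))
Before r := r ∨ u: (((¬u) → u) → (¬u)) ∧ ((¬((¬u) → u)) → (¬(r ∨ u)))
Before u := u: (((¬u) → u) → (¬u)) ∧ ((¬((¬u) → u)) → (¬(r ∨ u)))
Answer: WP = (((¬u) → u) → (¬u)) ∧ ((¬((¬u) → u)) → (¬(r ∨ u)))


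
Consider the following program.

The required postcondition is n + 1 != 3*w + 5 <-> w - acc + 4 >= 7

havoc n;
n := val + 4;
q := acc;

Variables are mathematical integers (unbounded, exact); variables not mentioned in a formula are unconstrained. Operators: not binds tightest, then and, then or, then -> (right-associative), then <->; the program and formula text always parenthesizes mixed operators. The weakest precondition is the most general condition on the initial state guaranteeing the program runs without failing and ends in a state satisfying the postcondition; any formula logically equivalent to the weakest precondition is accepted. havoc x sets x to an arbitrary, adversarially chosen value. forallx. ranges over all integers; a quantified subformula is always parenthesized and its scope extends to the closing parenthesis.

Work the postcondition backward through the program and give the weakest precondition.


Working backward. After the program, the postcondition n + 1 != 3*w + 5 <-> w - acc + 4 >= 7 must hold; in canonical form it is n != 3*w + 4 <-> w >= acc + 3.
Before q := acc: n != 3*w + 4 <-> w >= acc + 3
Before n := val + 4: val != 3*w <-> w >= acc + 3
Before havoc n: val != 3*w <-> w >= acc + 3
Answer: WP = val != 3*w <-> w >= acc + 3


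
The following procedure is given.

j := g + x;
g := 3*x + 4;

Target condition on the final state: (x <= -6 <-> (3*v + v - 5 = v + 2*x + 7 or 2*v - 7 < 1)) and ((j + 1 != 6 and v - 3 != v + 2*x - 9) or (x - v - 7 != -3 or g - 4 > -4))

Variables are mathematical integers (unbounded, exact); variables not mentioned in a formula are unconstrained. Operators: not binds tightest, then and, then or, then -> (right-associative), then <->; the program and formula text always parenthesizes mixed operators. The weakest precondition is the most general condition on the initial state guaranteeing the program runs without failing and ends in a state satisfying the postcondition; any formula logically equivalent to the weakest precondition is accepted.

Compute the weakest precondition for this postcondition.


Working backward. After the program, the postcondition (x <= -6 <-> (3*v + v - 5 = v + 2*x + 7 or 2*v - 7 < 1)) and ((j + 1 != 6 and v - 3 != v + 2*x - 9) or (x - v - 7 != -3 or g - 4 > -4)) must hold; in canonical form it is (x <= -6 <-> (3*v = 2*x + 12 or 2*v < 8)) and ((j != 5 and 2*x != 6) or x != v + 4 or g > 0).
Before g := 3*x + 4: (x <= -6 <-> (3*v = 2*x + 12 or 2*v < 8)) and ((j != 5 and 2*x != 6) or x != v + 4 or 3*x > -4)
Before j := g + x: (x <= -6 <-> (3*v = 2*x + 12 or 2*v < 8)) and ((g + x != 5 and 2*x != 6) or x != v + 4 or 3*x > -4)
Answer: WP = (x <= -6 <-> (3*v = 2*x + 12 or 2*v < 8)) and ((g + x != 5 and 2*x != 6) or x != v + 4 or 3*x > -4)


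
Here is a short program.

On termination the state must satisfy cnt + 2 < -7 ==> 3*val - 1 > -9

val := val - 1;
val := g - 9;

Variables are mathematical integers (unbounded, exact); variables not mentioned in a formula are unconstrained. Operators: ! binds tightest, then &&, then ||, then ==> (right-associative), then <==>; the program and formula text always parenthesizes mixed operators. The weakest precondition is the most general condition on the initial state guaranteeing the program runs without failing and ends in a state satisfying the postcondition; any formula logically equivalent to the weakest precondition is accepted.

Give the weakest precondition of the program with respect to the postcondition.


Working backward. After the program, the postcondition cnt + 2 < -7 ==> 3*val - 1 > -9 must hold; in canonical form it is cnt < -9 ==> 3*val > -8.
Before val := g - 9: cnt < -9 ==> 3*g > 19
Before val := val - 1: cnt < -9 ==> 3*g > 19
Answer: WP = cnt < -9 ==> 3*g > 19


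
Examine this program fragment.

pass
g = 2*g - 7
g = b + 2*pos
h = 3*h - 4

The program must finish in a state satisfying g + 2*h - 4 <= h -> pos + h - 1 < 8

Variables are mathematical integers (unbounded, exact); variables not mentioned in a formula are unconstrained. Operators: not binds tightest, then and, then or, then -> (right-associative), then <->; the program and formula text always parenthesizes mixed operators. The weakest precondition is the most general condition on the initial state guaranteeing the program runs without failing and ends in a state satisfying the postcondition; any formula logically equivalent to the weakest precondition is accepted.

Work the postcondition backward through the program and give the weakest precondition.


Working backward. After the program, the postcondition g + 2*h - 4 <= h -> pos + h - 1 < 8 must hold; in canonical form it is g + h <= 4 -> h + pos < 9.
Before h := 3*h - 4: g + 3*h <= 8 -> 3*h + pos < 13
Before g := b + 2*pos: b + 3*h + 2*pos <= 8 -> 3*h + pos < 13
Before g := 2*g - 7: b + 3*h + 2*pos <= 8 -> 3*h + pos < 13
Before skip: b + 3*h + 2*pos <= 8 -> 3*h + pos < 13
Answer: WP = b + 3*h + 2*pos <= 8 -> 3*h + pos < 13


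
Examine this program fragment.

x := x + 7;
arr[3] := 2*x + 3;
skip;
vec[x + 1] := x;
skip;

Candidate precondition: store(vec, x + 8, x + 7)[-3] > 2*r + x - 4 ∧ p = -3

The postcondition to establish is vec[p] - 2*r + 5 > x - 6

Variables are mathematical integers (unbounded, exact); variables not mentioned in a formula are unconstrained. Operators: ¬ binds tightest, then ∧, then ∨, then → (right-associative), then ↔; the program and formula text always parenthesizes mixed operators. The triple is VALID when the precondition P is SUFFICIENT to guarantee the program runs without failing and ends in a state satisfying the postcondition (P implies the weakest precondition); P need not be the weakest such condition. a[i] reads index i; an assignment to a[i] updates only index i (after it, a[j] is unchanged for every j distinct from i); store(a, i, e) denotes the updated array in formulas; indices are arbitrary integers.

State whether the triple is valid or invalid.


Working backward. After the program, the postcondition vec[p] - 2*r + 5 > x - 6 must hold; in canonical form it is vec[p] > 2*r + x - 11.
Before skip: vec[p] > 2*r + x - 11
Before vec[x + 1] := x: store(vec, x + 1, x)[p] > 2*r + x - 11
Before skip: store(vec, x + 1, x)[p] > 2*r + x - 11
Before arr[3] := 2*x + 3: store(vec, x + 1, x)[p] > 2*r + x - 11
Before x := x + 7: store(vec, x + 8, x + 7)[p] > 2*r + x - 4
The weakest precondition is store(vec, x + 8, x + 7)[p] > 2*r + x - 4.
Check whether store(vec, x + 8, x + 7)[-3] > 2*r + x - 4 ∧ p = -3 implies it.
Every state satisfying the precondition satisfies the weakest precondition: the implication holds.
Answer: valid


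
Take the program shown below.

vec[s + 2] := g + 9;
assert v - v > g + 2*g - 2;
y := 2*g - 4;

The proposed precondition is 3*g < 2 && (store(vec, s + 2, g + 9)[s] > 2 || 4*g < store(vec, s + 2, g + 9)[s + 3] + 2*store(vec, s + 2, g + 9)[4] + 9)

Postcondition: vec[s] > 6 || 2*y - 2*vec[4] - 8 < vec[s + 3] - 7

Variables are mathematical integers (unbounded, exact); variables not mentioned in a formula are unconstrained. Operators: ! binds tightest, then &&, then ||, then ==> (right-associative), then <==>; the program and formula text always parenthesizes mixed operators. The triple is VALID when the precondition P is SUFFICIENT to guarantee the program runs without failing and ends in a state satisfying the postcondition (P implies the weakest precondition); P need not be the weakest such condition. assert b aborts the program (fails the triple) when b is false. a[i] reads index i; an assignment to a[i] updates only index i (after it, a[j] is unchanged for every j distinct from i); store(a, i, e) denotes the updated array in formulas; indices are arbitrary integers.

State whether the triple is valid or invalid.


Working backward. After the program, the postcondition vec[s] > 6 || 2*y - 2*vec[4] - 8 < vec[s + 3] - 7 must hold; in canonical form it is vec[s] > 6 || 2*y < vec[s + 3] + 2*vec[4] + 1.
Before y := 2*g - 4: vec[s] > 6 || 4*g < vec[s + 3] + 2*vec[4] + 9
Before assert v - v > g + 2*g - 2: 3*g < 2 && (vec[s] > 6 || 4*g < vec[s + 3] + 2*vec[4] + 9)
Before vec[s + 2] := g + 9: 3*g < 2 && (store(vec, s + 2, g + 9)[s] > 6 || 4*g < store(vec, s + 2, g + 9)[s + 3] + 2*store(vec, s + 2, g + 9)[4] + 9)
The weakest precondition is 3*g < 2 && (store(vec, s + 2, g + 9)[s] > 6 || 4*g < store(vec, s + 2, g + 9)[s + 3] + 2*store(vec, s + 2, g + 9)[4] + 9).
Check whether 3*g < 2 && (store(vec, s + 2, g + 9)[s] > 2 || 4*g < store(vec, s + 2, g + 9)[s + 3] + 2*store(vec, s + 2, g + 9)[4] + 9) implies it.
Countermodel: at the initial state g = 0, s = -6516, vec = {[-6516] = 3, [-6514] = 5, [-6513] = 1, [4] = -5, elsewhere 5}, the precondition holds but the weakest precondition fails.
Answer: invalid


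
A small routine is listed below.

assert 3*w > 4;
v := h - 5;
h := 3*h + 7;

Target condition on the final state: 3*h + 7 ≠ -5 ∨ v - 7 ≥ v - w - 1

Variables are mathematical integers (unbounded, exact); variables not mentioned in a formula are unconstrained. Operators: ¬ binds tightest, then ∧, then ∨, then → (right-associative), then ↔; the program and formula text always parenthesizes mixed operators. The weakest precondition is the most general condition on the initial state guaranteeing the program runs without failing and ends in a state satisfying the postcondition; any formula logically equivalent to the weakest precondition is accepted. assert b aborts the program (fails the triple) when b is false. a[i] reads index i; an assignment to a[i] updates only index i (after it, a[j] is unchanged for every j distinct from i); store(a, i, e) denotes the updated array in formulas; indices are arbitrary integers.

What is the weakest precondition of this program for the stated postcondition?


Working backward. After the program, the postcondition 3*h + 7 ≠ -5 ∨ v - 7 ≥ v - w - 1 must hold; in canonical form it is 3*h ≠ -12 ∨ w ≥ 6.
Before h := 3*h + 7: 9*h ≠ -33 ∨ w ≥ 6
Before v := h - 5: 9*h ≠ -33 ∨ w ≥ 6
Before assert 3*w > 4: 3*w > 4 ∧ (9*h ≠ -33 ∨ w ≥ 6)
Answer: WP = 3*w > 4 ∧ (9*h ≠ -33 ∨ w ≥ 6)


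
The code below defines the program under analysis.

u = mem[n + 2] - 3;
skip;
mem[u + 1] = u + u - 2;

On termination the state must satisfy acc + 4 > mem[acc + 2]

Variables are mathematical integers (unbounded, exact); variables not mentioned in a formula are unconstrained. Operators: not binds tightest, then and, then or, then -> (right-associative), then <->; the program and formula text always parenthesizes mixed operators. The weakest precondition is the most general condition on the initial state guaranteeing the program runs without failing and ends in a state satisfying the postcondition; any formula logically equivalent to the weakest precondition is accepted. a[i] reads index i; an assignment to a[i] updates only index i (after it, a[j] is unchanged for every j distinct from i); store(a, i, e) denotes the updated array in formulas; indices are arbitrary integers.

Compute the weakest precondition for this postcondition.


Working backward. After the program, the postcondition acc + 4 > mem[acc + 2] must hold; in canonical form it is acc > mem[acc + 2] - 4.
Before mem[u + 1] := u + u - 2: acc > store(mem, u + 1, 2*u - 2)[acc + 2] - 4
Before skip: acc > store(mem, u + 1, 2*u - 2)[acc + 2] - 4
Before u := mem[n + 2] - 3: acc > store(mem, mem[n + 2] - 2, 2*mem[n + 2] - 8)[acc + 2] - 4
Answer: WP = acc > store(mem, mem[n + 2] - 2, 2*mem[n + 2] - 8)[acc + 2] - 4


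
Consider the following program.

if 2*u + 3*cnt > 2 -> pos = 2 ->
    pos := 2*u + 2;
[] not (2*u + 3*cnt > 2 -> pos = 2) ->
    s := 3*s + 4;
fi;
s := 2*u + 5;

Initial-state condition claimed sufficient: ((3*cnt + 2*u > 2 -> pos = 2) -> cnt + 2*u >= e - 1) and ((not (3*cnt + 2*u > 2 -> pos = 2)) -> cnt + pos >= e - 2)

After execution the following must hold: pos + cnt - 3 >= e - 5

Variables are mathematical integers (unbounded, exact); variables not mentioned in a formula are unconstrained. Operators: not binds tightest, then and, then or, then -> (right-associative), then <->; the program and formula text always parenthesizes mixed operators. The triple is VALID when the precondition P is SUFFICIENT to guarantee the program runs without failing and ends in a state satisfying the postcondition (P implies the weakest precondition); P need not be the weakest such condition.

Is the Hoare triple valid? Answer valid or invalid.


Working backward. After the program, the postcondition pos + cnt - 3 >= e - 5 must hold; in canonical form it is cnt + pos >= e - 2.
Before s := 2*u + 5: cnt + pos >= e - 2
Then branch requires cnt + 2*u >= e - 4; else branch requires cnt + pos >= e - 2.
Before the if: ((3*cnt + 2*u > 2 -> pos = 2) -> cnt + 2*u >= e - 4) and ((not (3*cnt + 2*u > 2 -> pos = 2)) -> cnt + pos >= e - 2)
The weakest precondition is ((3*cnt + 2*u > 2 -> pos = 2) -> cnt + 2*u >= e - 4) and ((not (3*cnt + 2*u > 2 -> pos = 2)) -> cnt + pos >= e - 2).
Check whether ((3*cnt + 2*u > 2 -> pos = 2) -> cnt + 2*u >= e - 1) and ((not (3*cnt + 2*u > 2 -> pos = 2)) -> cnt + pos >= e - 2) implies it.
Every state satisfying the precondition satisfies the weakest precondition: the implication holds.
Answer: valid


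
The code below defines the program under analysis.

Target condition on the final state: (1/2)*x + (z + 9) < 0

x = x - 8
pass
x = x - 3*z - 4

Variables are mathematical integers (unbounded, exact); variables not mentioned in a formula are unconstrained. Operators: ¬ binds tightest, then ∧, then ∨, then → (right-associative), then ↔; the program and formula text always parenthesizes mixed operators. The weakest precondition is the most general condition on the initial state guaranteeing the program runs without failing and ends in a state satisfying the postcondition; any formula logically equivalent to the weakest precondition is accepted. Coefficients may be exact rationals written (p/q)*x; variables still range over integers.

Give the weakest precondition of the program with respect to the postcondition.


Working backward. After the program, the postcondition (1/2)*x + (z + 9) < 0 must hold; in canonical form it is (1/2)*x + z < -9.
Before x := x - 3*z - 4: (1/2)*x < (1/2)*z - 7
Before skip: (1/2)*x < (1/2)*z - 7
Before x := x - 8: (1/2)*x < (1/2)*z - 3
Answer: WP = (1/2)*x < (1/2)*z - 3


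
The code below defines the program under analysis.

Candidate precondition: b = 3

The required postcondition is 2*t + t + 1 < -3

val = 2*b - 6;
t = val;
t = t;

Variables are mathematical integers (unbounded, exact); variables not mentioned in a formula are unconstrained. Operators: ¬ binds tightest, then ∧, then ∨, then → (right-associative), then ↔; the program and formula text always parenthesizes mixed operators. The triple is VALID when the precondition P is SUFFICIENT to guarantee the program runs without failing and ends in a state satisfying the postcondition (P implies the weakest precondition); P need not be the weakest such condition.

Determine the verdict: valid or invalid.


Working backward. After the program, the postcondition 2*t + t + 1 < -3 must hold; in canonical form it is 3*t < -4.
Before t := t: 3*t < -4
Before t := val: 3*val < -4
Before val := 2*b - 6: 6*b < 14
The weakest precondition is 6*b < 14.
Check whether b = 3 implies it.
Countermodel: at the initial state b = 3, the precondition holds but the weakest precondition fails.
Answer: invalid


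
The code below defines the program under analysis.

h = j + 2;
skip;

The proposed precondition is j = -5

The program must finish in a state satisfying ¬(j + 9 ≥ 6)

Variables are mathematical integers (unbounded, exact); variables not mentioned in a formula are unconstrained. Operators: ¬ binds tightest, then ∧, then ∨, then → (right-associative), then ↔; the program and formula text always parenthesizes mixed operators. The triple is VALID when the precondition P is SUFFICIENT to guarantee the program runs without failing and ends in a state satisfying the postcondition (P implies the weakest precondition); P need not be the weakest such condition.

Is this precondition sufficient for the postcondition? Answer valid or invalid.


Working backward. After the program, the postcondition ¬(j + 9 ≥ 6) must hold; in canonical form it is ¬(j ≥ -3).
Before skip: ¬(j ≥ -3)
Before h := j + 2: ¬(j ≥ -3)
The weakest precondition is ¬(j ≥ -3).
Check whether j = -5 implies it.
Every state satisfying the precondition satisfies the weakest precondition: the implication holds.
Answer: valid


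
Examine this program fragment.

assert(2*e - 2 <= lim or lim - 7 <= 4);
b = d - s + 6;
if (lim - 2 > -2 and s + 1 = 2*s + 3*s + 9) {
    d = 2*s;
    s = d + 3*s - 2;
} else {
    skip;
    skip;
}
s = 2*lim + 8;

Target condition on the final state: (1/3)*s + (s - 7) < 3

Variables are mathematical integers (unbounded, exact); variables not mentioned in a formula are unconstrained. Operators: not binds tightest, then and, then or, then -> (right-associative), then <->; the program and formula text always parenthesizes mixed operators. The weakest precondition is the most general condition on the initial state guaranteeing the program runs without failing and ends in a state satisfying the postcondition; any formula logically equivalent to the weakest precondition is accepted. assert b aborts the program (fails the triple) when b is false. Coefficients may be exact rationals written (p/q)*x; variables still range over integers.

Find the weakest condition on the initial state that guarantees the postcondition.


Working backward. After the program, the postcondition (1/3)*s + (s - 7) < 3 must hold; in canonical form it is (4/3)*s < 10.
Before s := 2*lim + 8: (8/3)*lim < -2/3
Then branch requires (8/3)*lim < -2/3; else branch requires (8/3)*lim < -2/3.
Before the if: ((lim > 0 and 4*s = -8) -> (8/3)*lim < -2/3) and ((not (lim > 0 and 4*s = -8)) -> (8/3)*lim < -2/3)
Before b := d - s + 6: ((lim > 0 and 4*s = -8) -> (8/3)*lim < -2/3) and ((not (lim > 0 and 4*s = -8)) -> (8/3)*lim < -2/3)
Before assert 2*e - 2 <= lim or lim - 7 <= 4: (2*e <= lim + 2 or lim <= 11) and ((lim > 0 and 4*s = -8) -> (8/3)*lim < -2/3) and ((not (lim > 0 and 4*s = -8)) -> (8/3)*lim < -2/3)
Answer: WP = (2*e <= lim + 2 or lim <= 11) and ((lim > 0 and 4*s = -8) -> (8/3)*lim < -2/3) and ((not (lim > 0 and 4*s = -8)) -> (8/3)*lim < -2/3)


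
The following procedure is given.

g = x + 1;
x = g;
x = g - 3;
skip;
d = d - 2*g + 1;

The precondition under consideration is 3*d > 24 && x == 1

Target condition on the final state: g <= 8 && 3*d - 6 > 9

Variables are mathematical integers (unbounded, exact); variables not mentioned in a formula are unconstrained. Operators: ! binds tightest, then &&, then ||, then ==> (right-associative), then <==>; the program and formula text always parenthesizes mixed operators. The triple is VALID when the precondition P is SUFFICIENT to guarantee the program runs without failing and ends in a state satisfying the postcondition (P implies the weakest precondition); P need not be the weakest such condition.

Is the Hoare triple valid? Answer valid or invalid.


Working backward. After the program, the postcondition g <= 8 && 3*d - 6 > 9 must hold; in canonical form it is g <= 8 && 3*d > 15.
Before d := d - 2*g + 1: g <= 8 && 3*d > 6*g + 12
Before skip: g <= 8 && 3*d > 6*g + 12
Before x := g - 3: g <= 8 && 3*d > 6*g + 12
Before x := g: g <= 8 && 3*d > 6*g + 12
Before g := x + 1: x <= 7 && 3*d > 6*x + 18
The weakest precondition is x <= 7 && 3*d > 6*x + 18.
Check whether 3*d > 24 && x == 1 implies it.
Every state satisfying the precondition satisfies the weakest precondition: the implication holds.
Answer: valid


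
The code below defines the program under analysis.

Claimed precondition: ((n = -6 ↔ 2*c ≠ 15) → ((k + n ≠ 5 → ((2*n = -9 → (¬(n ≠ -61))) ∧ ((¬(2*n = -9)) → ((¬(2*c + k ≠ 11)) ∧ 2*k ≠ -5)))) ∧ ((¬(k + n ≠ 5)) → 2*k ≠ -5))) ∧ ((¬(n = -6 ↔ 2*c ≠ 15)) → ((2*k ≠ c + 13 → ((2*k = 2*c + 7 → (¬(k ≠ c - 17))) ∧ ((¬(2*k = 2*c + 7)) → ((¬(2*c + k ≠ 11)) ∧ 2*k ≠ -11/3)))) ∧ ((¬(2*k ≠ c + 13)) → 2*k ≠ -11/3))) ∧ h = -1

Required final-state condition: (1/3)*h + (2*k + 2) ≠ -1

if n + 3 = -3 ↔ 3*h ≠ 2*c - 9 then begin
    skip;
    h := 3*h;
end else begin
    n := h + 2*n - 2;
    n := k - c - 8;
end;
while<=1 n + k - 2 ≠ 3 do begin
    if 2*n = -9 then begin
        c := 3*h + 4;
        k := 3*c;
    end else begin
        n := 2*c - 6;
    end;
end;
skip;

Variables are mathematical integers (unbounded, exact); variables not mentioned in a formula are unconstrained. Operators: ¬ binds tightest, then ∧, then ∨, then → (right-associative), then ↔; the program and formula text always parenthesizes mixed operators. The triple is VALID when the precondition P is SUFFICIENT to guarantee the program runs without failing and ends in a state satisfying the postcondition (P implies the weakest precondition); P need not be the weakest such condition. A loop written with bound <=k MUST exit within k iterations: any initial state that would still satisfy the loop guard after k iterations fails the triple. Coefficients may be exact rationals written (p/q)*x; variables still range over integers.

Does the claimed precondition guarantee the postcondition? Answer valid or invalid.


Working backward. After the program, the postcondition (1/3)*h + (2*k + 2) ≠ -1 must hold; in canonical form it is (1/3)*h + 2*k ≠ -3.
Before skip: (1/3)*h + 2*k ≠ -3
Before the loop (bound <=1), unroll the exhaustion recursion (WP_0 = exit-now case; WP_j = one more guarded iteration, up to j = 1):
  WP_0: (¬(k + n ≠ 5)) ∧ (1/3)*h + 2*k ≠ -3
  WP_1: (k + n ≠ 5 → ((2*n = -9 → ((¬(9*h + n ≠ -7)) ∧ (55/3)*h ≠ -27)) ∧ ((¬(2*n = -9)) → ((¬(2*c + k ≠ 11)) ∧ (1/3)*h + 2*k ≠ -3)))) ∧ ((¬(k + n ≠ 5)) → (1/3)*h + 2*k ≠ -3)
So before the loop: (k + n ≠ 5 → ((2*n = -9 → ((¬(9*h + n ≠ -7)) ∧ (55/3)*h ≠ -27)) ∧ ((¬(2*n = -9)) → ((¬(2*c + k ≠ 11)) ∧ (1/3)*h + 2*k ≠ -3)))) ∧ ((¬(k + n ≠ 5)) → (1/3)*h + 2*k ≠ -3)
Then branch requires (k + n ≠ 5 → ((2*n = -9 → ((¬(27*h + n ≠ -7)) ∧ 55*h ≠ -27)) ∧ ((¬(2*n = -9)) → ((¬(2*c + k ≠ 11)) ∧ h + 2*k ≠ -3)))) ∧ ((¬(k + n ≠ 5)) → h + 2*k ≠ -3); else branch requires (2*k ≠ c + 13 → ((2*k = 2*c + 7 → ((¬(9*h + k ≠ c + 1)) ∧ (55/3)*h ≠ -27)) ∧ ((¬(2*k = 2*c + 7)) → ((¬(2*c + k ≠ 11)) ∧ (1/3)*h + 2*k ≠ -3)))) ∧ ((¬(2*k ≠ c + 13)) → (1/3)*h + 2*k ≠ -3).
Before the if: ((n = -6 ↔ 3*h ≠ 2*c - 9) → ((k + n ≠ 5 → ((2*n = -9 → ((¬(27*h + n ≠ -7)) ∧ 55*h ≠ -27)) ∧ ((¬(2*n = -9)) → ((¬(2*c + k ≠ 11)) ∧ h + 2*k ≠ -3)))) ∧ ((¬(k + n ≠ 5)) → h + 2*k ≠ -3))) ∧ ((¬(n = -6 ↔ 3*h ≠ 2*c - 9)) → ((2*k ≠ c + 13 → ((2*k = 2*c + 7 → ((¬(9*h + k ≠ c + 1)) ∧ (55/3)*h ≠ -27)) ∧ ((¬(2*k = 2*c + 7)) → ((¬(2*c + k ≠ 11)) ∧ (1/3)*h + 2*k ≠ -3)))) ∧ ((¬(2*k ≠ c + 13)) → (1/3)*h + 2*k ≠ -3)))
The weakest precondition is ((n = -6 ↔ 3*h ≠ 2*c - 9) → ((k + n ≠ 5 → ((2*n = -9 → ((¬(27*h + n ≠ -7)) ∧ 55*h ≠ -27)) ∧ ((¬(2*n = -9)) → ((¬(2*c + k ≠ 11)) ∧ h + 2*k ≠ -3)))) ∧ ((¬(k + n ≠ 5)) → h + 2*k ≠ -3))) ∧ ((¬(n = -6 ↔ 3*h ≠ 2*c - 9)) → ((2*k ≠ c + 13 → ((2*k = 2*c + 7 → ((¬(9*h + k ≠ c + 1)) ∧ (55/3)*h ≠ -27)) ∧ ((¬(2*k = 2*c + 7)) → ((¬(2*c + k ≠ 11)) ∧ (1/3)*h + 2*k ≠ -3)))) ∧ ((¬(2*k ≠ c + 13)) → (1/3)*h + 2*k ≠ -3))).
Check whether ((n = -6 ↔ 2*c ≠ 15) → ((k + n ≠ 5 → ((2*n = -9 → (¬(n ≠ -61))) ∧ ((¬(2*n = -9)) → ((¬(2*c + k ≠ 11)) ∧ 2*k ≠ -5)))) ∧ ((¬(k + n ≠ 5)) → 2*k ≠ -5))) ∧ ((¬(n = -6 ↔ 2*c ≠ 15)) → ((2*k ≠ c + 13 → ((2*k = 2*c + 7 → (¬(k ≠ c - 17))) ∧ ((¬(2*k = 2*c + 7)) → ((¬(2*c + k ≠ 11)) ∧ 2*k ≠ -11/3)))) ∧ ((¬(2*k ≠ c + 13)) → 2*k ≠ -11/3))) ∧ h = -1 implies it.
Countermodel: at the initial state c = 3, h = -1, k = 8, n = 7, the precondition holds but the weakest precondition fails.
Answer: invalid


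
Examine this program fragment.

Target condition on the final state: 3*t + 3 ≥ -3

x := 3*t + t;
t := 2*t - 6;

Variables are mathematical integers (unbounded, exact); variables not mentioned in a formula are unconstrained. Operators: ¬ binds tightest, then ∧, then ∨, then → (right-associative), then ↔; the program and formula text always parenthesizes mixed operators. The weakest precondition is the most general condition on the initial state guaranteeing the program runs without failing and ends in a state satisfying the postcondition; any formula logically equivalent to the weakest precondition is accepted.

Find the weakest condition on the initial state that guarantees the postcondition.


Working backward. After the program, the postcondition 3*t + 3 ≥ -3 must hold; in canonical form it is 3*t ≥ -6.
Before t := 2*t - 6: 6*t ≥ 12
Before x := 3*t + t: 6*t ≥ 12
Answer: WP = 6*t ≥ 12


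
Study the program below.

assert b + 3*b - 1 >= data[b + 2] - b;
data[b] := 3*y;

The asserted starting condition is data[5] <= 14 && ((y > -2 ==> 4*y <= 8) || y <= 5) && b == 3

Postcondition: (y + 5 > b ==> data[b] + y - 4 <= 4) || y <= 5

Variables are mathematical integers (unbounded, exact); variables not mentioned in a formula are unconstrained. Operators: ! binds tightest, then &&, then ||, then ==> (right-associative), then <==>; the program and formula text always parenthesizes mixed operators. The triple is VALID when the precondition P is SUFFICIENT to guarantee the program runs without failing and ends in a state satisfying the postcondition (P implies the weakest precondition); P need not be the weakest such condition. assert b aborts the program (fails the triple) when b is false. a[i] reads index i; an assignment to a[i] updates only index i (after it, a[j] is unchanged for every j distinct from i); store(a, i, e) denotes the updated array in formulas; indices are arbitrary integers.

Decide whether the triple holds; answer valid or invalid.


Working backward. After the program, the postcondition (y + 5 > b ==> data[b] + y - 4 <= 4) || y <= 5 must hold; in canonical form it is (y > b - 5 ==> data[b] + y <= 8) || y <= 5.
Before data[b] := 3*y: (y > b - 5 ==> store(data, b, 3*y)[b] + y <= 8) || y <= 5
Before assert b + 3*b - 1 >= data[b + 2] - b: 5*b >= data[b + 2] + 1 && ((y > b - 5 ==> store(data, b, 3*y)[b] + y <= 8) || y <= 5)
The weakest precondition is 5*b >= data[b + 2] + 1 && ((y > b - 5 ==> store(data, b, 3*y)[b] + y <= 8) || y <= 5).
Check whether data[5] <= 14 && ((y > -2 ==> 4*y <= 8) || y <= 5) && b == 3 implies it.
Every state satisfying the precondition satisfies the weakest precondition: the implication holds.
Answer: valid


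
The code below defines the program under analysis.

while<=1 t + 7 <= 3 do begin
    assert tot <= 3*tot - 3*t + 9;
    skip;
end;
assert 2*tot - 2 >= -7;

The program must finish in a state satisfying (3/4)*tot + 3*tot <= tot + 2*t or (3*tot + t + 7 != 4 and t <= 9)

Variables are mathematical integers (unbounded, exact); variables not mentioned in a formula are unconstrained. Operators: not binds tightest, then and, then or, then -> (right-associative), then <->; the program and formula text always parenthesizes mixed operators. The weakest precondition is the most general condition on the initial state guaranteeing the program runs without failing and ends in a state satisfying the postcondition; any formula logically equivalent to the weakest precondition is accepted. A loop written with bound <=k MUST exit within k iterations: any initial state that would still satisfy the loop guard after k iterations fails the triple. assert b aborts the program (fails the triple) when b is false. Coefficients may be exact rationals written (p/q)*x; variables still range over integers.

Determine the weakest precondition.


Working backward. After the program, the postcondition (3/4)*tot + 3*tot <= tot + 2*t or (3*tot + t + 7 != 4 and t <= 9) must hold; in canonical form it is (11/4)*tot <= 2*t or (t + 3*tot != -3 and t <= 9).
Before assert 2*tot - 2 >= -7: 2*tot >= -5 and ((11/4)*tot <= 2*t or (t + 3*tot != -3 and t <= 9))
Before the loop (bound <=1), unroll the exhaustion recursion (WP_0 = exit-now case; WP_j = one more guarded iteration, up to j = 1):
  WP_0: (not (t <= -4)) and 2*tot >= -5 and ((11/4)*tot <= 2*t or (t + 3*tot != -3 and t <= 9))
  WP_1: (t <= -4 -> (3*t <= 2*tot + 9 and (not (t <= -4)) and 2*tot >= -5 and ((11/4)*tot <= 2*t or (t + 3*tot != -3 and t <= 9)))) and ((not (t <= -4)) -> (2*tot >= -5 and ((11/4)*tot <= 2*t or (t + 3*tot != -3 and t <= 9))))
So before the loop: (t <= -4 -> (3*t <= 2*tot + 9 and (not (t <= -4)) and 2*tot >= -5 and ((11/4)*tot <= 2*t or (t + 3*tot != -3 and t <= 9)))) and ((not (t <= -4)) -> (2*tot >= -5 and ((11/4)*tot <= 2*t or (t + 3*tot != -3 and t <= 9))))
Answer: WP = (t <= -4 -> (3*t <= 2*tot + 9 and (not (t <= -4)) and 2*tot >= -5 and ((11/4)*tot <= 2*t or (t + 3*tot != -3 and t <= 9)))) and ((not (t <= -4)) -> (2*tot >= -5 and ((11/4)*tot <= 2*t or (t + 3*tot != -3 and t <= 9))))


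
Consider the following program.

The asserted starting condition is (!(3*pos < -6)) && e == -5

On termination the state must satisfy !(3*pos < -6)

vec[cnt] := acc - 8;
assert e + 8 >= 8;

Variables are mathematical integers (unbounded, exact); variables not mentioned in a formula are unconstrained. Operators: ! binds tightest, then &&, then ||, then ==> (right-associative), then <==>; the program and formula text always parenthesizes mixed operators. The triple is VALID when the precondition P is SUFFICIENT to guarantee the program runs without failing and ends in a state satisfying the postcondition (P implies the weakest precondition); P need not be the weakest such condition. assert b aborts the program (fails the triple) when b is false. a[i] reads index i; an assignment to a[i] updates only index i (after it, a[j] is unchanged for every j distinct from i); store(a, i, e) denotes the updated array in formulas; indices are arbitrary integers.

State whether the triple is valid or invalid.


Working backward. After the program, !(3*pos < -6) must hold.
Before assert e + 8 >= 8: e >= 0 && (!(3*pos < -6))
Before vec[cnt] := acc - 8: e >= 0 && (!(3*pos < -6))
The weakest precondition is e >= 0 && (!(3*pos < -6)).
Check whether (!(3*pos < -6)) && e == -5 implies it.
Countermodel: at the initial state e = -5, pos = -2, the precondition holds but the weakest precondition fails.
Answer: invalid


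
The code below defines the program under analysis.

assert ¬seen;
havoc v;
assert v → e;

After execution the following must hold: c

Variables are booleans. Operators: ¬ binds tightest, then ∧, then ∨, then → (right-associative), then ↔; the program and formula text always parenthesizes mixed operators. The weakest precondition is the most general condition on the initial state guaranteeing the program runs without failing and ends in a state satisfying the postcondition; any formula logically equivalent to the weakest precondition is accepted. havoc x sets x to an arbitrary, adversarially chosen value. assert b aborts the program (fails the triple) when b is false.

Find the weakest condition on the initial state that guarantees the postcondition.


Working backward. After the program, c must hold.
Before assert v → e: (v → e) ∧ c
Before havoc v: e ∧ c
Before assert ¬seen: (¬seen) ∧ e ∧ c
Answer: WP = (¬seen) ∧ e ∧ c


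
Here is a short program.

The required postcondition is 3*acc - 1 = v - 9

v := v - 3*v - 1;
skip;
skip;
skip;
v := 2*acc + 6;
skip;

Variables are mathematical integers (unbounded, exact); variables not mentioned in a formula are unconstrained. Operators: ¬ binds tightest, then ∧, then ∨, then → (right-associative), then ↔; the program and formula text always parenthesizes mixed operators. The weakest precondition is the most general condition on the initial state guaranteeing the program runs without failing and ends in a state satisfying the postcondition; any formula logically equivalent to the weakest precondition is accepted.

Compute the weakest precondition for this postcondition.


Working backward. After the program, the postcondition 3*acc - 1 = v - 9 must hold; in canonical form it is 3*acc = v - 8.
Before skip: 3*acc = v - 8
Before v := 2*acc + 6: acc = -2
Before skip: acc = -2
Before skip: acc = -2
Before skip: acc = -2
Before v := v - 3*v - 1: acc = -2
Answer: WP = acc = -2


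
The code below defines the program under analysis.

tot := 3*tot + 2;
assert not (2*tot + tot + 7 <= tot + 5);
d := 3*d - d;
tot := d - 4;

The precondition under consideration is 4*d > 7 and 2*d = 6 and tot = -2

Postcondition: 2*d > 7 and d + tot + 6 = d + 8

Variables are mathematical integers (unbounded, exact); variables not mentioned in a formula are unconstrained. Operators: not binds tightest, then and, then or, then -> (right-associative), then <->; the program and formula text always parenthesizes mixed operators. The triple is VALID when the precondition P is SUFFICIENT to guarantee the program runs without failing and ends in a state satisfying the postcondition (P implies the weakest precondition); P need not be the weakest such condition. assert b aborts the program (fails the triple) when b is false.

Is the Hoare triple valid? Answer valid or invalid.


Working backward. After the program, the postcondition 2*d > 7 and d + tot + 6 = d + 8 must hold; in canonical form it is 2*d > 7 and tot = 2.
Before tot := d - 4: 2*d > 7 and d = 6
Before d := 3*d - d: 4*d > 7 and 2*d = 6
Before assert not (2*tot + tot + 7 <= tot + 5): (not (2*tot <= -2)) and 4*d > 7 and 2*d = 6
Before tot := 3*tot + 2: (not (6*tot <= -6)) and 4*d > 7 and 2*d = 6
The weakest precondition is (not (6*tot <= -6)) and 4*d > 7 and 2*d = 6.
Check whether 4*d > 7 and 2*d = 6 and tot = -2 implies it.
Countermodel: at the initial state d = 3, tot = -2, the precondition holds but the weakest precondition fails.
Answer: invalid


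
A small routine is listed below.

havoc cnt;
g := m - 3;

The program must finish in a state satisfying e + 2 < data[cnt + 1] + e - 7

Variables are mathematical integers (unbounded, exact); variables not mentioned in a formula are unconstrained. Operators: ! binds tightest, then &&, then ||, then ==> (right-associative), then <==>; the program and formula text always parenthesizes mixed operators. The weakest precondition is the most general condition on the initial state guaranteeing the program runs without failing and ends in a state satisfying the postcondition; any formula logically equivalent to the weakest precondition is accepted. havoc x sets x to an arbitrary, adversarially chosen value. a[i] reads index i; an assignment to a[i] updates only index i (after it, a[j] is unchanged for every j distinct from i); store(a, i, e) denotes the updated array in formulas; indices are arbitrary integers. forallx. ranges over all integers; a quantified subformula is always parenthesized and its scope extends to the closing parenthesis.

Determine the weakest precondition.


Working backward. After the program, the postcondition e + 2 < data[cnt + 1] + e - 7 must hold; in canonical form it is data[cnt + 1] > 9.
Before g := m - 3: data[cnt + 1] > 9
Before havoc cnt: forall cnt_1. data[cnt_1 + 1] > 9
Answer: WP = forall cnt_1. data[cnt_1 + 1] > 9


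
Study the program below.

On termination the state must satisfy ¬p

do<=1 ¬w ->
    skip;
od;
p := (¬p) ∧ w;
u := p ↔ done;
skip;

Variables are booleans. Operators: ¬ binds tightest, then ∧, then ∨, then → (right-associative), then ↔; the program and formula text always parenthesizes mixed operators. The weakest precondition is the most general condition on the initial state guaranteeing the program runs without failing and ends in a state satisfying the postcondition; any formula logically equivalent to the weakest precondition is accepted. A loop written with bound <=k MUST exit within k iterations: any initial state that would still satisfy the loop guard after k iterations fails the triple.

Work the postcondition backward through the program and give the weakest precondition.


Working backward. After the program, ¬p must hold.
Before skip: ¬p
Before u := p ↔ done: ¬p
Before p := (¬p) ∧ w: ¬((¬p) ∧ w)
Before the loop (bound <=1), unroll the exhaustion recursion (WP_0 = exit-now case; WP_j = one more guarded iteration, up to j = 1):
  WP_0: w ∧ (¬((¬p) ∧ w))
  WP_1: ((¬w) → (w ∧ (¬((¬p) ∧ w)))) ∧ (w → (¬((¬p) ∧ w)))
So before the loop: ((¬w) → (w ∧ (¬((¬p) ∧ w)))) ∧ (w → (¬((¬p) ∧ w)))
Answer: WP = ((¬w) → (w ∧ (¬((¬p) ∧ w)))) ∧ (w → (¬((¬p) ∧ w)))


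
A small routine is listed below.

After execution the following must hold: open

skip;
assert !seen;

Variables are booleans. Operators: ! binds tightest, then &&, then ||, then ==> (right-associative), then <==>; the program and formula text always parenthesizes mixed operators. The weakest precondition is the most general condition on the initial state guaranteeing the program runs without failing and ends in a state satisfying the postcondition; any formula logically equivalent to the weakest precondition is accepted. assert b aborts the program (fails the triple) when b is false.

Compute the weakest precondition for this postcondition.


Working backward. After the program, open must hold.
Before assert !seen: (!seen) && open
Before skip: (!seen) && open
Answer: WP = (!seen) && open


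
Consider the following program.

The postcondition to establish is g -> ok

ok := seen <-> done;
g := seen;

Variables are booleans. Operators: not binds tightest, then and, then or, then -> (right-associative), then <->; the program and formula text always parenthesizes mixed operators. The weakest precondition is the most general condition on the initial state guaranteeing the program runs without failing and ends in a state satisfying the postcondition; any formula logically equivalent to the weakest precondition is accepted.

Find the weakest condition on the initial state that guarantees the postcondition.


Working backward. After the program, g -> ok must hold.
Before g := seen: seen -> ok
Before ok := seen <-> done: seen -> (seen <-> done)
Answer: WP = seen -> (seen <-> done)
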